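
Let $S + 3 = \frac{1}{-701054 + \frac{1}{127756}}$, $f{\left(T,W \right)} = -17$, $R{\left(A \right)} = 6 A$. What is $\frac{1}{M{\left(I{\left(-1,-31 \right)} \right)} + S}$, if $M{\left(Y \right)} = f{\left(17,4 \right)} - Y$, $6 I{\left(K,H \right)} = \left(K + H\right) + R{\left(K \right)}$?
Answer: $- \frac{268691564469}{3672118431011} \approx -0.073171$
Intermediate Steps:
$I{\left(K,H \right)} = \frac{H}{6} + \frac{7 K}{6}$ ($I{\left(K,H \right)} = \frac{\left(K + H\right) + 6 K}{6} = \frac{\left(H + K\right) + 6 K}{6} = \frac{H + 7 K}{6} = \frac{H}{6} + \frac{7 K}{6}$)
$M{\left(Y \right)} = -17 - Y$
$S = - \frac{268691692225}{89563854823}$ ($S = -3 + \frac{1}{-701054 + \frac{1}{127756}} = -3 + \frac{1}{- \frac{89563854823}{127756}} = -3 - \frac{127756}{89563854823} = - \frac{268691692225}{89563854823} \approx -3.0$)
$\frac{1}{M{\left(I{\left(-1,-31 \right)} \right)} + S} = \frac{1}{\left(-17 - \left(\frac{1}{6} \left(-31\right) + \frac{7}{6} \left(-1\right)\right)\right) - \frac{268691692225}{89563854823}} = \frac{1}{\left(-17 - \left(- \frac{31}{6} - \frac{7}{6}\right)\right) - \frac{268691692225}{89563854823}} = \frac{1}{\left(-17 - - \frac{19}{3}\right) - \frac{268691692225}{89563854823}} = \frac{1}{\left(-17 + \frac{19}{3}\right) - \frac{268691692225}{89563854823}} = \frac{1}{- \frac{32}{3} - \frac{268691692225}{89563854823}} = \frac{1}{- \frac{3672118431011}{268691564469}} = - \frac{268691564469}{3672118431011}$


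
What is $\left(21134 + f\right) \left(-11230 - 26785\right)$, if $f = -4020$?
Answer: $-650588710$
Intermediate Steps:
$\left(21134 + f\right) \left(-11230 - 26785\right) = \left(21134 - 4020\right) \left(-11230 - 26785\right) = 17114 \left(-38015\right) = -650588710$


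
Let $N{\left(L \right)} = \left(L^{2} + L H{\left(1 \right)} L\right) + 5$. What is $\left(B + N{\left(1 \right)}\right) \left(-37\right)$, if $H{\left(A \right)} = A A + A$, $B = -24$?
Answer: $592$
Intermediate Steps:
$H{\left(A \right)} = A + A^{2}$ ($H{\left(A \right)} = A^{2} + A = A + A^{2}$)
$N{\left(L \right)} = 5 + 3 L^{2}$ ($N{\left(L \right)} = \left(L^{2} + L 1 \left(1 + 1\right) L\right) + 5 = \left(L^{2} + L 1 \cdot 2 L\right) + 5 = \left(L^{2} + L 2 L\right) + 5 = \left(L^{2} + 2 L L\right) + 5 = \left(L^{2} + 2 L^{2}\right) + 5 = 3 L^{2} + 5 = 5 + 3 L^{2}$)
$\left(B + N{\left(1 \right)}\right) \left(-37\right) = \left(-24 + \left(5 + 3 \cdot 1^{2}\right)\right) \left(-37\right) = \left(-24 + \left(5 + 3 \cdot 1\right)\right) \left(-37\right) = \left(-24 + \left(5 + 3\right)\right) \left(-37\right) = \left(-24 + 8\right) \left(-37\right) = \left(-16\right) \left(-37\right) = 592$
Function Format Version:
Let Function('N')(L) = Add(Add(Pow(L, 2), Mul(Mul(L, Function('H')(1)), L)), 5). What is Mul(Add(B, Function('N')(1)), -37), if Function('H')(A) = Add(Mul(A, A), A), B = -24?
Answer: 592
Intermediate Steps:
Function('H')(A) = Add(A, Pow(A, 2)) (Function('H')(A) = Add(Pow(A, 2), A) = Add(A, Pow(A, 2)))
Function('N')(L) = Add(5, Mul(3, Pow(L, 2))) (Function('N')(L) = Add(Add(Pow(L, 2), Mul(Mul(L, Mul(1, Add(1, 1))), L)), 5) = Add(Add(Pow(L, 2), Mul(Mul(L, Mul(1, 2)), L)), 5) = Add(Add(Pow(L, 2), Mul(Mul(L, 2), L)), 5) = Add(Add(Pow(L, 2), Mul(Mul(2, L), L)), 5) = Add(Add(Pow(L, 2), Mul(2, Pow(L, 2))), 5) = Add(Mul(3, Pow(L, 2)), 5) = Add(5, Mul(3, Pow(L, 2))))
Mul(Add(B, Function('N')(1)), -37) = Mul(Add(-24, Add(5, Mul(3, Pow(1, 2)))), -37) = Mul(Add(-24, Add(5, Mul(3, 1))), -37) = Mul(Add(-24, Add(5, 3)), -37) = Mul(Add(-24, 8), -37) = Mul(-16, -37) = 592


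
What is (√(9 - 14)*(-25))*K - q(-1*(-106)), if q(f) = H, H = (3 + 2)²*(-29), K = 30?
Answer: 725 - 750*I*√5 ≈ 725.0 - 1677.1*I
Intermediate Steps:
H = -725 (H = 5²*(-29) = 25*(-29) = -725)
q(f) = -725
(√(9 - 14)*(-25))*K - q(-1*(-106)) = (√(9 - 14)*(-25))*30 - 1*(-725) = (√(-5)*(-25))*30 + 725 = ((I*√5)*(-25))*30 + 725 = -25*I*√5*30 + 725 = -750*I*√5 + 725 = 725 - 750*I*√5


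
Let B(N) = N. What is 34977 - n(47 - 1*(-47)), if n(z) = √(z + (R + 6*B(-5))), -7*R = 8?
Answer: 34977 - 2*√770/7 ≈ 34969.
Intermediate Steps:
R = -8/7 (R = -⅐*8 = -8/7 ≈ -1.1429)
n(z) = √(-218/7 + z) (n(z) = √(z + (-8/7 + 6*(-5))) = √(z + (-8/7 - 30)) = √(z - 218/7) = √(-218/7 + z))
34977 - n(47 - 1*(-47)) = 34977 - √(-1526 + 49*(47 - 1*(-47)))/7 = 34977 - √(-1526 + 49*(47 + 47))/7 = 34977 - √(-1526 + 49*94)/7 = 34977 - √(-1526 + 4606)/7 = 34977 - √3080/7 = 34977 - 2*√770/7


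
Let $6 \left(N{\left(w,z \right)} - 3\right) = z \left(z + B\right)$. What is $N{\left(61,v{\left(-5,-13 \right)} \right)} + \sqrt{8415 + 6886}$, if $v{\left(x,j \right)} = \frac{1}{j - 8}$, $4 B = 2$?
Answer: $\frac{15857}{5292} + \sqrt{15301} \approx 126.69$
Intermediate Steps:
$B = \frac{1}{2}$ ($B = \frac{1}{4} \cdot 2 = \frac{1}{2} \approx 0.5$)
$v{\left(x,j \right)} = \frac{1}{-8 + j}$
$N{\left(w,z \right)} = 3 + \frac{z \left(\frac{1}{2} + z\right)}{6}$ ($N{\left(w,z \right)} = 3 + \frac{z \left(z + \frac{1}{2}\right)}{6} = 3 + \frac{z \left(\frac{1}{2} + z\right)}{6}$)
$N{\left(61,v{\left(-5,-13 \right)} \right)} + \sqrt{8415 + 6886} = \left(3 + \frac{\left(\frac{1}{-8 - 13}\right)^{2}}{6} + \frac{1}{12 \left(-8 - 13\right)}\right) + \sqrt{8415 + 6886} = \left(3 + \frac{\left(\frac{1}{-21}\right)^{2}}{6} + \frac{1}{12 \left(-21\right)}\right) + \sqrt{15301} = \left(3 + \frac{\left(- \frac{1}{21}\right)^{2}}{6} + \frac{1}{12} \left(- \frac{1}{21}\right)\right) + \sqrt{15301} = \left(3 + \frac{1}{6} \cdot \frac{1}{441} - \frac{1}{252}\right) + \sqrt{15301} = \left(3 + \frac{1}{2646} - \frac{1}{252}\right) + \sqrt{15301} = \frac{15857}{5292} + \sqrt{15301}$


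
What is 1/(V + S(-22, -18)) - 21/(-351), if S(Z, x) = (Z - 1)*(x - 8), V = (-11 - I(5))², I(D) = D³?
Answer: 133775/2233998 ≈ 0.059881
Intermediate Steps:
V = 18496 (V = (-11 - 1*5³)² = (-11 - 1*125)² = (-11 - 125)² = (-136)² = 18496)
S(Z, x) = (-1 + Z)*(-8 + x)
1/(V + S(-22, -18)) - 21/(-351) = 1/(18496 + (8 - 1*(-18) - 8*(-22) - 22*(-18))) - 21/(-351) = 1/(18496 + (8 + 18 + 176 + 396)) - 21*(-1/351) = 1/(18496 + 598) + 7/117 = 1/19094 + 7/117 = 133775/2233998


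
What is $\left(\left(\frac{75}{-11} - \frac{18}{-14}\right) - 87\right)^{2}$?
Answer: $\frac{50765625}{5929} \approx 8562.3$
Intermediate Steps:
$\left(\left(\frac{75}{-11} - \frac{18}{-14}\right) - 87\right)^{2} = \left(\left(75 \left(- \frac{1}{11}\right) - - \frac{9}{7}\right) - 87\right)^{2} = \left(\left(- \frac{75}{11} + \frac{9}{7}\right) - 87\right)^{2} = \left(- \frac{426}{77} - 87\right)^{2} = \left(- \frac{7125}{77}\right)^{2} = \frac{50765625}{5929}$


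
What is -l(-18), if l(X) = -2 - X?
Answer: -16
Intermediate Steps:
-l(-18) = -(-2 - 1*(-18)) = -(-2 + 18) = -1*16 = -16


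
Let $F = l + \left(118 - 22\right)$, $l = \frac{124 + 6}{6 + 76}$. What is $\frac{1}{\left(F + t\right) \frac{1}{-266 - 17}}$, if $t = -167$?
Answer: $\frac{11603}{2846} \approx 4.077$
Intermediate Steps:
$l = \frac{65}{41}$ ($l = \frac{130}{82} = 130 \cdot \frac{1}{82} = \frac{65}{41} \approx 1.5854$)
$F = \frac{4001}{41}$ ($F = \frac{65}{41} + \left(118 - 22\right) = \frac{65}{41} + 96 = \frac{4001}{41} \approx 97.585$)
$\frac{1}{\left(F + t\right) \frac{1}{-266 - 17}} = \frac{1}{\left(\frac{4001}{41} - 167\right) \frac{1}{-266 - 17}} = \frac{1}{\left(- \frac{2846}{41}\right) \frac{1}{-283}} = \frac{1}{\left(- \frac{2846}{41}\right) \left(- \frac{1}{283}\right)} = \frac{1}{\frac{2846}{11603}} = \frac{11603}{2846}$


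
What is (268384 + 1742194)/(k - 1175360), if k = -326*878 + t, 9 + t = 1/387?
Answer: -389046843/282819019 ≈ -1.3756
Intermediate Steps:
t = -3482/387 (t = -9 + 1/387 = -3482/387 ≈ -8.9974)
k = -110773718/387 (k = -326*878 - 3482/387 = -286228 - 3482/387 = -110773718/387 ≈ -2.8624e+5)
(268384 + 1742194)/(k - 1175360) = (268384 + 1742194)/(-110773718/387 - 1175360) = 2010578/(-565638038/387) = 2010578*(-387/565638038) = -389046843/282819019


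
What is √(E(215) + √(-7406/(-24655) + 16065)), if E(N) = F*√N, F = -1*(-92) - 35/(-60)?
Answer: √(6213060*√199297928195 + 2026027460325*√215)/147930 ≈ 38.526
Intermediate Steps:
F = 1111/12 (F = 92 - 35*(-1)/60 = 92 - 1*(-7/12) = 92 + 7/12 = 1111/12 ≈ 92.583)
E(N) = 1111*√N/12
√(E(215) + √(-7406/(-24655) + 16065)) = √(1111*√215/12 + √(-7406/(-24655) + 16065)) = √(1111*√215/12 + √(-7406*(-1/24655) + 16065)) = √(1111*√215/12 + √(7406/24655 + 16065)) = √(1111*√215/12 + √(396089981/24655)) = √(1111*√215/12 + 7*√199297928195/24655) = √(7*√199297928195/24655 + 1111*√215/12)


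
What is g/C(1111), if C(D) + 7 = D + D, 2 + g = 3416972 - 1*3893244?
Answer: -476274/2215 ≈ -215.02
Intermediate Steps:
g = -476274 (g = -2 + (3416972 - 1*3893244) = -2 + (3416972 - 3893244) = -2 - 476272 = -476274)
C(D) = -7 + 2*D (C(D) = -7 + (D + D) = -7 + 2*D)
g/C(1111) = -476274/(-7 + 2*1111) = -476274/(-7 + 2222) = -476274/2215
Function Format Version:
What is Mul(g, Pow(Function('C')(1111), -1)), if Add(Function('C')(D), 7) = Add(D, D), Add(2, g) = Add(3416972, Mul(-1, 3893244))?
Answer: Rational(-476274, 2215) ≈ -215.02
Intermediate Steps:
g = -476274 (g = Add(-2, Add(3416972, Mul(-1, 3893244))) = Add(-2, Add(3416972, -3893244)) = Add(-2, -476272) = -476274)
Function('C')(D) = Add(-7, Mul(2, D)) (Function('C')(D) = Add(-7, Add(D, D)) = Add(-7, Mul(2, D)))
Mul(g, Pow(Function('C')(1111), -1)) = Mul(-476274, Pow(Add(-7, Mul(2, 1111)), -1)) = Mul(-476274, Pow(Add(-7, 2222), -1)) = Mul(-476274, Pow(2215, -1)) = Mul(-476274, Rational(1, 2215)) = Rational(-476274, 2215)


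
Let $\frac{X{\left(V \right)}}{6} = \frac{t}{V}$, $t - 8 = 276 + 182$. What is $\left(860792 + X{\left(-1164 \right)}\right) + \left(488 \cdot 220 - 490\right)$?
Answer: $\frac{93862981}{97} \approx 9.6766 \cdot 10^{5}$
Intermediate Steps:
$t = 466$ ($t = 8 + \left(276 + 182\right) = 8 + 458 = 466$)
$X{\left(V \right)} = \frac{2796}{V}$ ($X{\left(V \right)} = 6 \frac{466}{V} = \frac{2796}{V}$)
$\left(860792 + X{\left(-1164 \right)}\right) + \left(488 \cdot 220 - 490\right) = \left(860792 + \frac{2796}{-1164}\right) + \left(488 \cdot 220 - 490\right) = \left(860792 + 2796 \left(- \frac{1}{1164}\right)\right) + \left(107360 - 490\right) = \left(860792 - \frac{233}{97}\right) + 106870 = \frac{83496591}{97} + 106870 = \frac{93862981}{97}$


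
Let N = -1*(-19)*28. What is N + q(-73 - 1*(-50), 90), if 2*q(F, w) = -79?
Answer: 985/2 ≈ 492.50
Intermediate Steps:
q(F, w) = -79/2 (q(F, w) = (½)*(-79) = -79/2)
N = 532 (N = 19*28 = 532)
N + q(-73 - 1*(-50), 90) = 532 - 79/2 = 985/2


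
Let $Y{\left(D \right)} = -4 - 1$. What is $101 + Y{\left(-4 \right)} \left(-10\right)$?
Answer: $151$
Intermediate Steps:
$Y{\left(D \right)} = -5$
$101 + Y{\left(-4 \right)} \left(-10\right) = 101 - -50 = 101 + 50 = 151$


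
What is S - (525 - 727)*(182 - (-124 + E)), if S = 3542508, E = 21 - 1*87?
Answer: 3617652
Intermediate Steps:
E = -66 (E = 21 - 87 = -66)
S - (525 - 727)*(182 - (-124 + E)) = 3542508 - (525 - 727)*(182 - (-124 - 66)) = 3542508 - (-202)*(182 - 1*(-190)) = 3542508 - (-202)*(182 + 190) = 3542508 - (-202)*372 = 3542508 - 1*(-75144) = 3542508 + 75144 = 3617652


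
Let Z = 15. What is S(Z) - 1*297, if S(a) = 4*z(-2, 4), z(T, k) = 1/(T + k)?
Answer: -295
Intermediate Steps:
S(a) = 2 (S(a) = 4/(-2 + 4) = 4/2 = 4*(½) = 2)
S(Z) - 1*297 = 2 - 1*297 = 2 - 297 = -295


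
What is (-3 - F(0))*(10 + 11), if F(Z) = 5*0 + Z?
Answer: -63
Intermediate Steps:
F(Z) = Z (F(Z) = 0 + Z = Z)
(-3 - F(0))*(10 + 11) = (-3 - 1*0)*(10 + 11) = (-3 + 0)*21 = -3*21 = -63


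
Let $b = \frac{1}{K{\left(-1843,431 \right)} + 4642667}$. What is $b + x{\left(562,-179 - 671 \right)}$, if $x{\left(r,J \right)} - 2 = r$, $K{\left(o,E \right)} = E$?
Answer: $\frac{2618707273}{4643098} \approx 564.0$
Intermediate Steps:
$x{\left(r,J \right)} = 2 + r$
$b = \frac{1}{4643098}$ ($b = \frac{1}{431 + 4642667} = \frac{1}{4643098} \approx 2.1537 \cdot 10^{-7}$)
$b + x{\left(562,-179 - 671 \right)} = \frac{1}{4643098} + \left(2 + 562\right) = \frac{1}{4643098} + 564 = \frac{2618707273}{4643098}$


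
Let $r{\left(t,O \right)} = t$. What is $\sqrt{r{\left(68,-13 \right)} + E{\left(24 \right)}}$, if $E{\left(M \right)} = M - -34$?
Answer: $3 \sqrt{14} \approx 11.225$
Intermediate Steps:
$E{\left(M \right)} = 34 + M$ ($E{\left(M \right)} = M + 34 = 34 + M$)
$\sqrt{r{\left(68,-13 \right)} + E{\left(24 \right)}} = \sqrt{68 + \left(34 + 24\right)} = \sqrt{68 + 58} = \sqrt{126} = 3 \sqrt{14}$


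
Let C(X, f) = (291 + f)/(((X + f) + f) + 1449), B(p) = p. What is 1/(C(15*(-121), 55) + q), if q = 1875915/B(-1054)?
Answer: -67456/120149731 ≈ -0.00056143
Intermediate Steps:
C(X, f) = (291 + f)/(1449 + X + 2*f) (C(X, f) = (291 + f)/((X + 2*f) + 1449) = (291 + f)/(1449 + X + 2*f))
q = -1875915/1054 (q = 1875915/(-1054) = 1875915*(-1/1054) = -1875915/1054 ≈ -1779.8)
1/(C(15*(-121), 55) + q) = 1/((291 + 55)/(1449 + 15*(-121) + 2*55) - 1875915/1054) = 1/(346/(1449 - 1815 + 110) - 1875915/1054) = 1/(346/(-256) - 1875915/1054) = 1/(-1/256*346 - 1875915/1054) = 1/(-173/128 - 1875915/1054) = 1/(-120149731/67456) = -67456/120149731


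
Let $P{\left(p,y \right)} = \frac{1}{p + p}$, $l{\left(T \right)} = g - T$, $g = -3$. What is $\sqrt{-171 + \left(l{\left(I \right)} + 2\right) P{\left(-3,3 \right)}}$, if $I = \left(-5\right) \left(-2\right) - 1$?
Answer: $\frac{2 i \sqrt{381}}{3} \approx 13.013 i$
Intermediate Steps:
$I = 9$ ($I = 10 - 1 = 9$)
$l{\left(T \right)} = -3 - T$
$P{\left(p,y \right)} = \frac{1}{2 p}$
$\sqrt{-171 + \left(l{\left(I \right)} + 2\right) P{\left(-3,3 \right)}} = \sqrt{-171 + \left(\left(-3 - 9\right) + 2\right) \frac{1}{2 \left(-3\right)}} = \sqrt{-171 + \left(\left(-3 - 9\right) + 2\right) \frac{1}{2} \left(- \frac{1}{3}\right)} = \sqrt{-171 + \left(-12 + 2\right) \left(- \frac{1}{6}\right)} = \sqrt{-171 - - \frac{5}{3}} = \sqrt{-171 + \frac{5}{3}} = \sqrt{- \frac{508}{3}} = \frac{2 i \sqrt{381}}{3}$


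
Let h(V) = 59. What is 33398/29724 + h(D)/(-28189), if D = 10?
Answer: 469851253/418944918 ≈ 1.1215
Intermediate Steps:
33398/29724 + h(D)/(-28189) = 33398/29724 + 59/(-28189) = 33398*(1/29724) + 59*(-1/28189) = 16699/14862 - 59/28189 = 469851253/418944918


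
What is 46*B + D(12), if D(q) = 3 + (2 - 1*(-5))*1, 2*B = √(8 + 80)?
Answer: 10 + 46*√22 ≈ 225.76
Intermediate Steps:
B = √22 (B = √(8 + 80)/2 = √88/2 = (2*√22)/2 = √22 ≈ 4.6904)
D(q) = 10 (D(q) = 3 + (2 + 5)*1 = 3 + 7*1 = 3 + 7 = 10)
46*B + D(12) = 46*√22 + 10 = 10 + 46*√22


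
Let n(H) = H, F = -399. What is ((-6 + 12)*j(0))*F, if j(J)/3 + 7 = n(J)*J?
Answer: 50274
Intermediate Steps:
j(J) = -21 + 3*J² (j(J) = -21 + 3*(J*J) = -21 + 3*J²)
((-6 + 12)*j(0))*F = ((-6 + 12)*(-21 + 3*0²))*(-399) = (6*(-21 + 3*0))*(-399) = (6*(-21 + 0))*(-399) = (6*(-21))*(-399) = -126*(-399) = 50274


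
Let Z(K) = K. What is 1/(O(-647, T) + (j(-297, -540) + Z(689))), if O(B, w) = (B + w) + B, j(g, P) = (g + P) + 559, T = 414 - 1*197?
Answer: -1/666 ≈ -0.0015015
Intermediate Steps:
T = 217 (T = 414 - 197 = 217)
j(g, P) = 559 + P + g (j(g, P) = (P + g) + 559 = 559 + P + g)
O(B, w) = w + 2*B
1/(O(-647, T) + (j(-297, -540) + Z(689))) = 1/((217 + 2*(-647)) + ((559 - 540 - 297) + 689)) = 1/((217 - 1294) + (-278 + 689)) = 1/(-1077 + 411) = 1/(-666) = -1/666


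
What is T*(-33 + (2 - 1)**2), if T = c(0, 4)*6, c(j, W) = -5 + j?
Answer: 960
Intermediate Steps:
T = -30 (T = (-5 + 0)*6 = -5*6 = -30)
T*(-33 + (2 - 1)**2) = -30*(-33 + (2 - 1)**2) = -30*(-33 + 1**2) = -30*(-33 + 1) = -30*(-32) = 960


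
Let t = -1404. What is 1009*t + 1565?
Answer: -1415071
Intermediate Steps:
1009*t + 1565 = 1009*(-1404) + 1565 = -1416636 + 1565 = -1415071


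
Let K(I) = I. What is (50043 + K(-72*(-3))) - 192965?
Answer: -142706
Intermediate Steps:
(50043 + K(-72*(-3))) - 192965 = (50043 - 72*(-3)) - 192965 = (50043 + 216) - 192965 = 50259 - 192965 = -142706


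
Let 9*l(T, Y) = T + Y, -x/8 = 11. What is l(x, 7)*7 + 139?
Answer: 76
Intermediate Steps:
x = -88 (x = -8*11 = -88)
l(T, Y) = T/9 + Y/9 (l(T, Y) = (T + Y)/9 = T/9 + Y/9)
l(x, 7)*7 + 139 = ((⅑)*(-88) + (⅑)*7)*7 + 139 = (-88/9 + 7/9)*7 + 139 = -9*7 + 139 = -63 + 139 = 76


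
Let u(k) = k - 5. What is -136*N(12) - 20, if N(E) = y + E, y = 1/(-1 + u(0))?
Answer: -4888/3 ≈ -1629.3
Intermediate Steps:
u(k) = -5 + k
y = -1/6 (y = 1/(-1 + (-5 + 0)) = 1/(-1 - 5) = 1/(-6) = -1/6 ≈ -0.16667)
N(E) = -1/6 + E
-136*N(12) - 20 = -136*(-1/6 + 12) - 20 = -136*71/6 - 20 = -4828/3 - 20 = -4888/3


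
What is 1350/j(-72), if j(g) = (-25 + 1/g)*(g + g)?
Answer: 675/1801 ≈ 0.37479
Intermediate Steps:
j(g) = 2*g*(-25 + 1/g) (j(g) = (-25 + 1/g)*(2*g) = 2*g*(-25 + 1/g))
1350/j(-72) = 1350/(2 - 50*(-72)) = 1350/(2 + 3600) = 1350/3602 = 1350*(1/3602) = 675/1801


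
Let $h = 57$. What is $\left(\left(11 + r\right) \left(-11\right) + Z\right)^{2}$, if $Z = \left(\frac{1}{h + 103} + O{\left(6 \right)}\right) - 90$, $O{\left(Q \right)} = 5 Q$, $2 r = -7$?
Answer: $\frac{519794401}{25600} \approx 20304.0$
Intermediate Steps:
$r = - \frac{7}{2}$ ($r = \frac{1}{2} \left(-7\right) = - \frac{7}{2} \approx -3.5$)
$Z = - \frac{9599}{160}$ ($Z = \left(\frac{1}{57 + 103} + 5 \cdot 6\right) - 90 = \left(\frac{1}{160} + 30\right) - 90 = \frac{4801}{160} - 90 = - \frac{9599}{160} \approx -59.994$)
$\left(\left(11 + r\right) \left(-11\right) + Z\right)^{2} = \left(\left(11 - \frac{7}{2}\right) \left(-11\right) - \frac{9599}{160}\right)^{2} = \left(\frac{15}{2} \left(-11\right) - \frac{9599}{160}\right)^{2} = \left(- \frac{165}{2} - \frac{9599}{160}\right)^{2} = \left(- \frac{22799}{160}\right)^{2} = \frac{519794401}{25600}$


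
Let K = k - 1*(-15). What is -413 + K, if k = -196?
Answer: -594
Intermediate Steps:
K = -181 (K = -196 - 1*(-15) = -196 + 15 = -181)
-413 + K = -413 - 181 = -594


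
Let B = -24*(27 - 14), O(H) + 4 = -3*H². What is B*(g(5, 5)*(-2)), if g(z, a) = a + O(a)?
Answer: -46176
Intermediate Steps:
O(H) = -4 - 3*H²
g(z, a) = -4 + a - 3*a² (g(z, a) = a + (-4 - 3*a²) = -4 + a - 3*a²)
B = -312 (B = -24*13 = -312)
B*(g(5, 5)*(-2)) = -312*(-4 + 5 - 3*5²)*(-2) = -312*(-4 + 5 - 3*25)*(-2) = -312*(-4 + 5 - 75)*(-2) = -(-23088)*(-2) = -312*148 = -46176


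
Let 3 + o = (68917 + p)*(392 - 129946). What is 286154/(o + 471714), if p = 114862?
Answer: -286154/23808832855 ≈ -1.2019e-5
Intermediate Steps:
o = -23809304569 (o = -3 + (68917 + 114862)*(392 - 129946) = -3 + 183779*(-129554) = -3 - 23809304566 = -23809304569)
286154/(o + 471714) = 286154/(-23809304569 + 471714) = 286154/(-23808832855) = 286154*(-1/23808832855) = -286154/23808832855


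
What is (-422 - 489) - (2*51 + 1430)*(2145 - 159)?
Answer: -3043463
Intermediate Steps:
(-422 - 489) - (2*51 + 1430)*(2145 - 159) = -911 - (102 + 1430)*1986 = -911 - 1532*1986 = -911 - 1*3042552 = -911 - 3042552 = -3043463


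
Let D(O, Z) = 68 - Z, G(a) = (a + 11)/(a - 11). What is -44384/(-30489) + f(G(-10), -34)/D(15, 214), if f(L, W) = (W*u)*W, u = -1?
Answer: 20862674/2225697 ≈ 9.3736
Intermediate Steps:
G(a) = (11 + a)/(-11 + a)
f(L, W) = -W**2 (f(L, W) = (W*(-1))*W = (-W)*W = -W**2)
-44384/(-30489) + f(G(-10), -34)/D(15, 214) = -44384/(-30489) + (-1*(-34)**2)/(68 - 1*214) = -44384*(-1/30489) + (-1*1156)/(68 - 214) = 44384/30489 - 1156/(-146) = 44384/30489 - 1156*(-1/146) = 44384/30489 + 578/73 = 20862674/2225697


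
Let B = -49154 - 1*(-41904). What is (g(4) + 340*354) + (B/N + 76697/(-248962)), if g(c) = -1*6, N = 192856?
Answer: 1444659537716489/12003453868 ≈ 1.2035e+5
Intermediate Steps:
g(c) = -6
B = -7250 (B = -49154 + 41904 = -7250)
(g(4) + 340*354) + (B/N + 76697/(-248962)) = (-6 + 340*354) + (-7250/192856 + 76697/(-248962)) = (-6 + 120360) + (-7250*1/192856 + 76697*(-1/248962)) = 120354 + (-3625/96428 - 76697/248962) = 120354 - 4149112783/12003453868 = 1444659537716489/12003453868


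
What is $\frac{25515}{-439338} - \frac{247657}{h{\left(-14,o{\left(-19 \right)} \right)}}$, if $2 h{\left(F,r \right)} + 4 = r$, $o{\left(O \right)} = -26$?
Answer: $\frac{36268249447}{2196690} \approx 16510.0$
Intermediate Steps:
$h{\left(F,r \right)} = -2 + \frac{r}{2}$
$\frac{25515}{-439338} - \frac{247657}{h{\left(-14,o{\left(-19 \right)} \right)}} = \frac{25515}{-439338} - \frac{247657}{-2 + \frac{1}{2} \left(-26\right)} = 25515 \left(- \frac{1}{439338}\right) - \frac{247657}{-2 - 13} = - \frac{8505}{146446} - \frac{247657}{-15} = - \frac{8505}{146446} - - \frac{247657}{15} = - \frac{8505}{146446} + \frac{247657}{15} = \frac{36268249447}{2196690}$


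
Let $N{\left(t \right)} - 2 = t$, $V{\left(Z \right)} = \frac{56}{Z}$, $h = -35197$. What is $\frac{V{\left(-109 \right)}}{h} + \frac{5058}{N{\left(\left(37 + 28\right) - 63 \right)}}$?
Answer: $\frac{9702440329}{7672946} \approx 1264.5$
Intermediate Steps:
$N{\left(t \right)} = 2 + t$
$\frac{V{\left(-109 \right)}}{h} + \frac{5058}{N{\left(\left(37 + 28\right) - 63 \right)}} = \frac{56 \frac{1}{-109}}{-35197} + \frac{5058}{2 + \left(\left(37 + 28\right) - 63\right)} = 56 \left(- \frac{1}{109}\right) \left(- \frac{1}{35197}\right) + \frac{5058}{2 + \left(65 - 63\right)} = \left(- \frac{56}{109}\right) \left(- \frac{1}{35197}\right) + \frac{5058}{2 + 2} = \frac{56}{3836473} + \frac{5058}{4} = \frac{56}{3836473} + 5058 \cdot \frac{1}{4} = \frac{56}{3836473} + \frac{2529}{2} = \frac{9702440329}{7672946}$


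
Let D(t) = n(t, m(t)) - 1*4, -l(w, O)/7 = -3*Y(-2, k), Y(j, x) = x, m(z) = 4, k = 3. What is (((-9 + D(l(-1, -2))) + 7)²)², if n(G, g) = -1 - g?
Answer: 14641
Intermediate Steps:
l(w, O) = 63 (l(w, O) = -(-21)*3 = -7*(-9) = 63)
D(t) = -9 (D(t) = (-1 - 1*4) - 1*4 = (-1 - 4) - 4 = -5 - 4 = -9)
(((-9 + D(l(-1, -2))) + 7)²)² = (((-9 - 9) + 7)²)² = ((-18 + 7)²)² = ((-11)²)² = 121² = 14641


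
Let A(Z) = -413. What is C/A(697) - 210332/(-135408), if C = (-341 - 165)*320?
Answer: 786147517/1997268 ≈ 393.61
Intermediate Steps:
C = -161920 (C = -506*320 = -161920)
C/A(697) - 210332/(-135408) = -161920/(-413) - 210332/(-135408) = -161920*(-1/413) - 210332*(-1/135408) = 161920/413 + 52583/33852 = 786147517/1997268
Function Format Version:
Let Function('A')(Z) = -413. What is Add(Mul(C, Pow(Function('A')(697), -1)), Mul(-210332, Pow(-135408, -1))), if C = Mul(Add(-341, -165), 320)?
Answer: Rational(786147517, 1997268) ≈ 393.61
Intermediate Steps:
C = -161920 (C = Mul(-506, 320) = -161920)
Add(Mul(C, Pow(Function('A')(697), -1)), Mul(-210332, Pow(-135408, -1))) = Add(Mul(-161920, Pow(-413, -1)), Mul(-210332, Pow(-135408, -1))) = Add(Mul(-161920, Rational(-1, 413)), Mul(-210332, Rational(-1, 135408))) = Add(Rational(161920, 413), Rational(52583, 33852)) = Rational(786147517, 1997268)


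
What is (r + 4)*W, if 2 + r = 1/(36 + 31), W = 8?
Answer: 1080/67 ≈ 16.119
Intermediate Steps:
r = -133/67 (r = -2 + 1/(36 + 31) = -2 + 1/67 = -133/67 ≈ -1.9851)
(r + 4)*W = (-133/67 + 4)*8 = (135/67)*8 = 1080/67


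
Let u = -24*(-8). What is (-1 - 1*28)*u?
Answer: -5568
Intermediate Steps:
u = 192
(-1 - 1*28)*u = (-1 - 1*28)*192 = (-1 - 28)*192 = -29*192 = -5568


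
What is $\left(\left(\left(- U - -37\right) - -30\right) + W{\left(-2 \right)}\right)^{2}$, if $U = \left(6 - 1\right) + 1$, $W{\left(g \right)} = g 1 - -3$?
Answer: $3844$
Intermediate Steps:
$W{\left(g \right)} = 3 + g$ ($W{\left(g \right)} = g + 3 = 3 + g$)
$U = 6$ ($U = 5 + 1 = 6$)
$\left(\left(\left(- U - -37\right) - -30\right) + W{\left(-2 \right)}\right)^{2} = \left(\left(\left(\left(-1\right) 6 - -37\right) - -30\right) + \left(3 - 2\right)\right)^{2} = \left(\left(\left(-6 + 37\right) + 30\right) + 1\right)^{2} = \left(\left(31 + 30\right) + 1\right)^{2} = \left(61 + 1\right)^{2} = 62^{2} = 3844$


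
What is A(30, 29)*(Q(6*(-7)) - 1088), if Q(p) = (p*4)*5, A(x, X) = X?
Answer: -55912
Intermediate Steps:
Q(p) = 20*p (Q(p) = (4*p)*5 = 20*p)
A(30, 29)*(Q(6*(-7)) - 1088) = 29*(20*(6*(-7)) - 1088) = 29*(20*(-42) - 1088) = 29*(-840 - 1088) = 29*(-1928) = -55912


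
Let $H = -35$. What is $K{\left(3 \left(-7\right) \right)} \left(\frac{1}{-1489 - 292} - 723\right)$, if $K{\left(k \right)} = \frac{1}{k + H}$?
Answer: $\frac{22994}{1781} \approx 12.911$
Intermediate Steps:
$K{\left(k \right)} = \frac{1}{-35 + k}$ ($K{\left(k \right)} = \frac{1}{k - 35} = \frac{1}{-35 + k}$)
$K{\left(3 \left(-7\right) \right)} \left(\frac{1}{-1489 - 292} - 723\right) = \frac{\frac{1}{-1489 - 292} - 723}{-35 + 3 \left(-7\right)} = \frac{\frac{1}{-1781} - 723}{-35 - 21} = \frac{- \frac{1}{1781} - 723}{-56} = \left(- \frac{1}{56}\right) \left(- \frac{1287664}{1781}\right) = \frac{22994}{1781}$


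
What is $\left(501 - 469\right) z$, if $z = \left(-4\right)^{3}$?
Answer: $-2048$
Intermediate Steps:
$z = -64$
$\left(501 - 469\right) z = \left(501 - 469\right) \left(-64\right) = 32 \left(-64\right) = -2048$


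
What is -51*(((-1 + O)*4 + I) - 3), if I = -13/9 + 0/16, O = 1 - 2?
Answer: 1904/3 ≈ 634.67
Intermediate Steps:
O = -1
I = -13/9 (I = -13*1/9 + 0*(1/16) = -13/9 + 0 = -13/9 ≈ -1.4444)
-51*(((-1 + O)*4 + I) - 3) = -51*(((-1 - 1)*4 - 13/9) - 3) = -51*((-2*4 - 13/9) - 3) = -51*((-8 - 13/9) - 3) = -51*(-85/9 - 3) = -51*(-112/9) = 1904/3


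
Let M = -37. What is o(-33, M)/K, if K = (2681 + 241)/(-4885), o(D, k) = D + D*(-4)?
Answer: -161205/974 ≈ -165.51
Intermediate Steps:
o(D, k) = -3*D (o(D, k) = D - 4*D = -3*D)
K = -2922/4885 (K = 2922*(-1/4885) = -2922/4885 ≈ -0.59816)
o(-33, M)/K = (-3*(-33))/(-2922/4885) = 99*(-4885/2922) = -161205/974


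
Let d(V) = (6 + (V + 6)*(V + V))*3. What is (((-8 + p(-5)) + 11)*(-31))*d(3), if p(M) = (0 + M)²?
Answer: -156240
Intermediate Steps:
p(M) = M²
d(V) = 18 + 6*V*(6 + V) (d(V) = (6 + (6 + V)*(2*V))*3 = (6 + 2*V*(6 + V))*3 = 18 + 6*V*(6 + V))
(((-8 + p(-5)) + 11)*(-31))*d(3) = (((-8 + (-5)²) + 11)*(-31))*(18 + 6*3² + 36*3) = (((-8 + 25) + 11)*(-31))*(18 + 6*9 + 108) = ((17 + 11)*(-31))*(18 + 54 + 108) = (28*(-31))*180 = -868*180 = -156240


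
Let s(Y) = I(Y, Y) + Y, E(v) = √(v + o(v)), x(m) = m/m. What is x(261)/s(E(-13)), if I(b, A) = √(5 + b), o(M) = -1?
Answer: 1/(√(5 + I*√14) + I*√14) ≈ 0.090679 - 0.17326*I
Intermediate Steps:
x(m) = 1
E(v) = √(-1 + v) (E(v) = √(v - 1) = √(-1 + v))
s(Y) = Y + √(5 + Y) (s(Y) = √(5 + Y) + Y = Y + √(5 + Y))
x(261)/s(E(-13)) = 1/(√(-1 - 13) + √(5 + √(-1 - 13))) = 1/(√(-14) + √(5 + √(-14))) = 1/(I*√14 + √(5 + I*√14)) = 1/(√(5 + I*√14) + I*√14)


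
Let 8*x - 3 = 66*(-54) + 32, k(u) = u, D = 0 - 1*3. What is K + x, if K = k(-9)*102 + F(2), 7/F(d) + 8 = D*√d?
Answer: -250303/184 + 21*√2/46 ≈ -1359.7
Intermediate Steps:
D = -3 (D = 0 - 3 = -3)
F(d) = 7/(-8 - 3*√d)
x = -3529/8 (x = 3/8 + (66*(-54) + 32)/8 = 3/8 + (-3564 + 32)/8 = 3/8 + (⅛)*(-3532) = 3/8 - 883/2 = -3529/8 ≈ -441.13)
K = -918 - 7/(8 + 3*√2) (K = -9*102 - 7/(8 + 3*√2) = -918 - 7/(8 + 3*√2) ≈ -918.57)
K + x = (-21142/23 + 21*√2/46) - 3529/8 = -250303/184 + 21*√2/46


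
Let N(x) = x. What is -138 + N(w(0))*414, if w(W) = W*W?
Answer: -138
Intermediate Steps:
w(W) = W**2
-138 + N(w(0))*414 = -138 + 0**2*414 = -138 + 0*414 = -138 + 0 = -138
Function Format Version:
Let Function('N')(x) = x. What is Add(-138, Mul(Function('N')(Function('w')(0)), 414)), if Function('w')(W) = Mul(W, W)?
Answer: -138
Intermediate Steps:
Function('w')(W) = Pow(W, 2)
Add(-138, Mul(Function('N')(Function('w')(0)), 414)) = Add(-138, Mul(Pow(0, 2), 414)) = Add(-138, Mul(0, 414)) = Add(-138, 0) = -138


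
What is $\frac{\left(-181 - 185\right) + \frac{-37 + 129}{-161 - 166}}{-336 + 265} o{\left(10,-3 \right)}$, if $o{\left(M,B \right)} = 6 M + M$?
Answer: $\frac{8384180}{23217} \approx 361.12$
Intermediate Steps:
$o{\left(M,B \right)} = 7 M$
$\frac{\left(-181 - 185\right) + \frac{-37 + 129}{-161 - 166}}{-336 + 265} o{\left(10,-3 \right)} = \frac{\left(-181 - 185\right) + \frac{-37 + 129}{-161 - 166}}{-336 + 265} \cdot 7 \cdot 10 = \frac{\left(-181 - 185\right) + \frac{92}{-327}}{-71} \cdot 70 = \left(-366 + 92 \left(- \frac{1}{327}\right)\right) \left(- \frac{1}{71}\right) 70 = \left(-366 - \frac{92}{327}\right) \left(- \frac{1}{71}\right) 70 = \left(- \frac{119774}{327}\right) \left(- \frac{1}{71}\right) 70 = \frac{119774}{23217} \cdot 70 = \frac{8384180}{23217}$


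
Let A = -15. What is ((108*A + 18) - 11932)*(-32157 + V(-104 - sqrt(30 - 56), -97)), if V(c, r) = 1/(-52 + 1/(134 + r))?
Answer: 836914788232/1923 ≈ 4.3521e+8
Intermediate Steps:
((108*A + 18) - 11932)*(-32157 + V(-104 - sqrt(30 - 56), -97)) = ((108*(-15) + 18) - 11932)*(-32157 + (-134 - 1*(-97))/(6967 + 52*(-97))) = ((-1620 + 18) - 11932)*(-32157 + (-134 + 97)/(6967 - 5044)) = (-1602 - 11932)*(-32157 - 37/1923) = -13534*(-32157 + (1/1923)*(-37)) = -13534*(-32157 - 37/1923) = -13534*(-61837948/1923) = 836914788232/1923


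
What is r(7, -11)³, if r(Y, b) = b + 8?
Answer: -27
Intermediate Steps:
r(Y, b) = 8 + b
r(7, -11)³ = (8 - 11)³ = (-3)³ = -27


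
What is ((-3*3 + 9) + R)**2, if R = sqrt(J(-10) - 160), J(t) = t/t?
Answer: -159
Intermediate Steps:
J(t) = 1
R = I*sqrt(159) (R = sqrt(1 - 160) = sqrt(-159) = I*sqrt(159) ≈ 12.61*I)
((-3*3 + 9) + R)**2 = ((-3*3 + 9) + I*sqrt(159))**2 = ((-9 + 9) + I*sqrt(159))**2 = (0 + I*sqrt(159))**2 = (I*sqrt(159))**2 = -159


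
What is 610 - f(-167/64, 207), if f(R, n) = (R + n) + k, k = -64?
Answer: 30055/64 ≈ 469.61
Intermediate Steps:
f(R, n) = -64 + R + n (f(R, n) = (R + n) - 64 = -64 + R + n)
610 - f(-167/64, 207) = 610 - (-64 - 167/64 + 207) = 610 - 1*8985/64 = 610 - 8985/64 = 30055/64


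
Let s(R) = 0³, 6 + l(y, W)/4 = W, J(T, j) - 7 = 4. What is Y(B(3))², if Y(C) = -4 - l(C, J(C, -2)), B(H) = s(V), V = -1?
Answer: 576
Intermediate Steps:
J(T, j) = 11 (J(T, j) = 7 + 4 = 11)
l(y, W) = -24 + 4*W
s(R) = 0
B(H) = 0
Y(C) = -24 (Y(C) = -4 - (-24 + 4*11) = -4 - (-24 + 44) = -4 - 1*20 = -4 - 20 = -24)
Y(B(3))² = (-24)² = 576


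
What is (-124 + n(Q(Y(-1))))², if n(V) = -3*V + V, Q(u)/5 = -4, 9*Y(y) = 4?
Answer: 7056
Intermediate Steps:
Y(y) = 4/9 (Y(y) = (⅑)*4 = 4/9)
Q(u) = -20 (Q(u) = 5*(-4) = -20)
n(V) = -2*V
(-124 + n(Q(Y(-1))))² = (-124 - 2*(-20))² = (-124 + 40)² = (-84)² = 7056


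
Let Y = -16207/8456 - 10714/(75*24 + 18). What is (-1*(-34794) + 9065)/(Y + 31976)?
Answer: 337122378936/245723620949 ≈ 1.3720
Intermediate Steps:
Y = -60030955/7686504 (Y = -16207*1/8456 - 10714/(1800 + 18) = -16207/8456 - 10714/1818 = -16207/8456 - 10714*1/1818 = -16207/8456 - 5357/909 = -60030955/7686504 ≈ -7.8099)
(-1*(-34794) + 9065)/(Y + 31976) = (-1*(-34794) + 9065)/(-60030955/7686504 + 31976) = (34794 + 9065)/(245723620949/7686504) = 43859*(7686504/245723620949) = 337122378936/245723620949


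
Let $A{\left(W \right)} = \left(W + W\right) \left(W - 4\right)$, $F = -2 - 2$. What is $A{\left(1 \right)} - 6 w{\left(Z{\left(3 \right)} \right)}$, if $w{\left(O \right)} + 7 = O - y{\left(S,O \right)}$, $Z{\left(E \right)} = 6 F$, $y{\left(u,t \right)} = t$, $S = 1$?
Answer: $36$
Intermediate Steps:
$F = -4$
$A{\left(W \right)} = 2 W \left(-4 + W\right)$
$Z{\left(E \right)} = -24$ ($Z{\left(E \right)} = 6 \left(-4\right) = -24$)
$w{\left(O \right)} = -7$ ($w{\left(O \right)} = -7 + \left(O - O\right) = -7 + 0 = -7$)
$A{\left(1 \right)} - 6 w{\left(Z{\left(3 \right)} \right)} = 2 \cdot 1 \left(-4 + 1\right) - -42 = 2 \cdot 1 \left(-3\right) + 42 = -6 + 42 = 36$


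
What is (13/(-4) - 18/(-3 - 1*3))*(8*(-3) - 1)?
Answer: 25/4 ≈ 6.2500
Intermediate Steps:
(13/(-4) - 18/(-3 - 1*3))*(8*(-3) - 1) = (13*(-1/4) - 18/(-3 - 3))*(-24 - 1) = (-13/4 - 18/(-6))*(-25) = (-13/4 - 18*(-1/6))*(-25) = (-13/4 + 3)*(-25) = -1/4*(-25) = 25/4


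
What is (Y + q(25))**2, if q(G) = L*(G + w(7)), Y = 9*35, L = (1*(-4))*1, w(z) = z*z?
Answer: 361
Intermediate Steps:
w(z) = z**2
L = -4 (L = -4*1 = -4)
Y = 315
q(G) = -196 - 4*G (q(G) = -4*(G + 7**2) = -4*(G + 49) = -4*(49 + G) = -196 - 4*G)
(Y + q(25))**2 = (315 + (-196 - 4*25))**2 = (315 + (-196 - 100))**2 = (315 - 296)**2 = 19**2 = 361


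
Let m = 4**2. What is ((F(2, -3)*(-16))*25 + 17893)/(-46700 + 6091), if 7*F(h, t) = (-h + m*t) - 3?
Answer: -146451/284263 ≈ -0.51520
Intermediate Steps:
m = 16
F(h, t) = -3/7 - h/7 + 16*t/7 (F(h, t) = ((-h + 16*t) - 3)/7 = (-3 - h + 16*t)/7 = -3/7 - h/7 + 16*t/7)
((F(2, -3)*(-16))*25 + 17893)/(-46700 + 6091) = (((-3/7 - 1/7*2 + (16/7)*(-3))*(-16))*25 + 17893)/(-46700 + 6091) = (((-3/7 - 2/7 - 48/7)*(-16))*25 + 17893)/(-40609) = (-53/7*(-16)*25 + 17893)*(-1/40609) = ((848/7)*25 + 17893)*(-1/40609) = (21200/7 + 17893)*(-1/40609) = (146451/7)*(-1/40609) = -146451/284263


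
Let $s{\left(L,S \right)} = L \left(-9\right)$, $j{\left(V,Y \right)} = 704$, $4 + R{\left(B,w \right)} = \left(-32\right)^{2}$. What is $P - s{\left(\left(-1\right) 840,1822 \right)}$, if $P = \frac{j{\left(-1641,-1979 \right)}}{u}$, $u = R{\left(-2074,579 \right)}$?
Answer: $- \frac{1927624}{255} \approx -7559.3$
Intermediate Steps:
$R{\left(B,w \right)} = 1020$ ($R{\left(B,w \right)} = -4 + \left(-32\right)^{2} = -4 + 1024 = 1020$)
$u = 1020$
$s{\left(L,S \right)} = - 9 L$
$P = \frac{176}{255}$ ($P = \frac{704}{1020} = 704 \cdot \frac{1}{1020} = \frac{176}{255} \approx 0.6902$)
$P - s{\left(\left(-1\right) 840,1822 \right)} = \frac{176}{255} - - 9 \left(\left(-1\right) 840\right) = \frac{176}{255} - \left(-9\right) \left(-840\right) = \frac{176}{255} - 7560 = - \frac{1927624}{255}$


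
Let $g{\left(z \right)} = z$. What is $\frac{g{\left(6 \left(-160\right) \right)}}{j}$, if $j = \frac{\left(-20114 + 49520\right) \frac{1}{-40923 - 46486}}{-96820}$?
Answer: $- \frac{1354070300800}{4901} \approx -2.7628 \cdot 10^{8}$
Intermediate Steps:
$j = \frac{14703}{4231469690}$ ($j = \frac{29406}{-87409} \left(- \frac{1}{96820}\right) = 29406 \left(- \frac{1}{87409}\right) \left(- \frac{1}{96820}\right) = \left(- \frac{29406}{87409}\right) \left(- \frac{1}{96820}\right) = \frac{14703}{4231469690} \approx 3.4747 \cdot 10^{-6}$)
$\frac{g{\left(6 \left(-160\right) \right)}}{j} = \frac{6 \left(-160\right)}{\frac{14703}{4231469690}} = \left(-960\right) \frac{4231469690}{14703} = - \frac{1354070300800}{4901}$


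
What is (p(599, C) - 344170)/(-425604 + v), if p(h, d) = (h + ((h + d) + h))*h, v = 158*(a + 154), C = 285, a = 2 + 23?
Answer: -451474/198661 ≈ -2.2726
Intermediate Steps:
a = 25
v = 28282 (v = 158*(25 + 154) = 158*179 = 28282)
p(h, d) = h*(d + 3*h) (p(h, d) = (h + ((d + h) + h))*h = (h + (d + 2*h))*h = (d + 3*h)*h = h*(d + 3*h))
(p(599, C) - 344170)/(-425604 + v) = (599*(285 + 3*599) - 344170)/(-425604 + 28282) = (599*(285 + 1797) - 344170)/(-397322) = (599*2082 - 344170)*(-1/397322) = (1247118 - 344170)*(-1/397322) = 902948*(-1/397322) = -451474/198661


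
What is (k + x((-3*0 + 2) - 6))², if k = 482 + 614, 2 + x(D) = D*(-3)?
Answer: 1223236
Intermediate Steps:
x(D) = -2 - 3*D (x(D) = -2 + D*(-3) = -2 - 3*D)
k = 1096
(k + x((-3*0 + 2) - 6))² = (1096 + (-2 - 3*((-3*0 + 2) - 6)))² = (1096 + (-2 - 3*((0 + 2) - 6)))² = (1096 + (-2 - 3*(2 - 6)))² = (1096 + (-2 - 3*(-4)))² = (1096 + (-2 + 12))² = (1096 + 10)² = 1106² = 1223236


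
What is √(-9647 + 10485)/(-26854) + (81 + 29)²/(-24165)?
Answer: -2420/4833 - √838/26854 ≈ -0.50180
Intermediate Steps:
√(-9647 + 10485)/(-26854) + (81 + 29)²/(-24165) = √838*(-1/26854) + 110²*(-1/24165) = -√838/26854 + 12100*(-1/24165) = -√838/26854 - 2420/4833 = -2420/4833 - √838/26854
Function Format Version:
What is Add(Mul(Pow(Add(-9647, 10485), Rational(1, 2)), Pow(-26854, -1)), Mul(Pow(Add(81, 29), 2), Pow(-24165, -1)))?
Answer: Add(Rational(-2420, 4833), Mul(Rational(-1, 26854), Pow(838, Rational(1, 2)))) ≈ -0.50180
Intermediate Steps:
Add(Mul(Pow(Add(-9647, 10485), Rational(1, 2)), Pow(-26854, -1)), Mul(Pow(Add(81, 29), 2), Pow(-24165, -1))) = Add(Mul(Pow(838, Rational(1, 2)), Rational(-1, 26854)), Mul(Pow(110, 2), Rational(-1, 24165))) = Add(Mul(Rational(-1, 26854), Pow(838, Rational(1, 2))), Mul(12100, Rational(-1, 24165))) = Add(Mul(Rational(-1, 26854), Pow(838, Rational(1, 2))), Rational(-2420, 4833)) = Add(Rational(-2420, 4833), Mul(Rational(-1, 26854), Pow(838, Rational(1, 2))))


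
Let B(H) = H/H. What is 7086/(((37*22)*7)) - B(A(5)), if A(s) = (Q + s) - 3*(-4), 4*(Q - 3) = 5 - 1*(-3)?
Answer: 694/2849 ≈ 0.24359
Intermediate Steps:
Q = 5 (Q = 3 + (5 - 1*(-3))/4 = 3 + (5 + 3)/4 = 3 + (¼)*8 = 3 + 2 = 5)
A(s) = 17 + s (A(s) = (5 + s) - 3*(-4) = (5 + s) + 12 = 17 + s)
B(H) = 1
7086/(((37*22)*7)) - B(A(5)) = 7086/(((37*22)*7)) - 1*1 = 7086/((814*7)) - 1 = 7086/5698 - 1 = 7086*(1/5698) - 1 = 3543/2849 - 1 = 694/2849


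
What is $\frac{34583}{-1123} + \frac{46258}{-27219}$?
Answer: $- \frac{993262411}{30566937} \approx -32.495$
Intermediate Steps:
$\frac{34583}{-1123} + \frac{46258}{-27219} = 34583 \left(- \frac{1}{1123}\right) + 46258 \left(- \frac{1}{27219}\right) = - \frac{34583}{1123} - \frac{46258}{27219} = - \frac{993262411}{30566937}$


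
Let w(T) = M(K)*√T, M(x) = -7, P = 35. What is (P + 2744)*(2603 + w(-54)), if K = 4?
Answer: 7233737 - 58359*I*√6 ≈ 7.2337e+6 - 1.4295e+5*I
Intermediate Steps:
w(T) = -7*√T
(P + 2744)*(2603 + w(-54)) = (35 + 2744)*(2603 - 21*I*√6) = 2779*(2603 - 21*I*√6) = 7233737 - 58359*I*√6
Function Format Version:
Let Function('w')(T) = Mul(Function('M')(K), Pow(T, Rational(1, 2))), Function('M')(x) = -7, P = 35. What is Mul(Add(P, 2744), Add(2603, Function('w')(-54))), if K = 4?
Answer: Add(7233737, Mul(-58359, I, Pow(6, Rational(1, 2)))) ≈ Add(7.2337e+6, Mul(-1.4295e+5, I))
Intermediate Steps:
Function('w')(T) = Mul(-7, Pow(T, Rational(1, 2)))
Mul(Add(P, 2744), Add(2603, Function('w')(-54))) = Mul(Add(35, 2744), Add(2603, Mul(-7, Pow(-54, Rational(1, 2))))) = Mul(2779, Add(2603, Mul(-7, Mul(3, I, Pow(6, Rational(1, 2)))))) = Mul(2779, Add(2603, Mul(-21, I, Pow(6, Rational(1, 2))))) = Add(7233737, Mul(-58359, I, Pow(6, Rational(1, 2))))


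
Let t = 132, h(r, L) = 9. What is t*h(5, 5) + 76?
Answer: 1264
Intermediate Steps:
t*h(5, 5) + 76 = 132*9 + 76 = 1188 + 76 = 1264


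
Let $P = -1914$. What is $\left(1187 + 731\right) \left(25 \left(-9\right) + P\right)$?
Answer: $-4102602$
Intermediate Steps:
$\left(1187 + 731\right) \left(25 \left(-9\right) + P\right) = \left(1187 + 731\right) \left(25 \left(-9\right) - 1914\right) = 1918 \left(-225 - 1914\right) = 1918 \left(-2139\right) = -4102602$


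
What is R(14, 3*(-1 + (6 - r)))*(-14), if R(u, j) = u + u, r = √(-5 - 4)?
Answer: -392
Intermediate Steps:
r = 3*I (r = √(-9) = 3*I ≈ 3.0*I)
R(u, j) = 2*u
R(14, 3*(-1 + (6 - r)))*(-14) = (2*14)*(-14) = 28*(-14) = -392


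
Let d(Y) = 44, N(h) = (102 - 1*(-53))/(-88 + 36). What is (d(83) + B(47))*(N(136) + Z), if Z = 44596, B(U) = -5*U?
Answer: -442897867/52 ≈ -8.5173e+6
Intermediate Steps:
N(h) = -155/52 (N(h) = (102 + 53)/(-52) = 155*(-1/52) = -155/52)
(d(83) + B(47))*(N(136) + Z) = (44 - 5*47)*(-155/52 + 44596) = (44 - 235)*(2318837/52) = -191*2318837/52 = -442897867/52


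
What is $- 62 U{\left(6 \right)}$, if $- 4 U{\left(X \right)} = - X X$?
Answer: $-558$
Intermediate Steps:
$U{\left(X \right)} = \frac{X^{2}}{4}$ ($U{\left(X \right)} = - \frac{\left(-1\right) X X}{4} = - \frac{\left(-1\right) X^{2}}{4} = \frac{X^{2}}{4}$)
$- 62 U{\left(6 \right)} = - 62 \frac{6^{2}}{4} = - 62 \cdot \frac{1}{4} \cdot 36 = \left(-62\right) 9 = -558$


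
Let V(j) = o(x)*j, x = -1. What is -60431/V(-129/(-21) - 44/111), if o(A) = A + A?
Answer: 46954887/8930 ≈ 5258.1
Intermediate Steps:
o(A) = 2*A
V(j) = -2*j (V(j) = (2*(-1))*j = -2*j)
-60431/V(-129/(-21) - 44/111) = -60431*(-1/(2*(-129/(-21) - 44/111))) = -60431*(-1/(2*(-129*(-1/21) - 44*1/111))) = -60431*(-1/(2*(43/7 - 44/111))) = -60431/((-2*4465/777)) = -60431/(-8930/777) = -60431*(-777/8930) = 46954887/8930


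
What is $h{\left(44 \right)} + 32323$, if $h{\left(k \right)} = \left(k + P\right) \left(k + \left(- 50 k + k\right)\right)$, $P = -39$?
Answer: $21763$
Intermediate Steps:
$h{\left(k \right)} = - 48 k \left(-39 + k\right)$ ($h{\left(k \right)} = \left(k - 39\right) \left(k + \left(- 50 k + k\right)\right) = \left(-39 + k\right) \left(k - 49 k\right) = \left(-39 + k\right) \left(- 48 k\right) = - 48 k \left(-39 + k\right)$)
$h{\left(44 \right)} + 32323 = 48 \cdot 44 \left(39 - 44\right) + 32323 = 48 \cdot 44 \left(-5\right) + 32323 = -10560 + 32323 = 21763$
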